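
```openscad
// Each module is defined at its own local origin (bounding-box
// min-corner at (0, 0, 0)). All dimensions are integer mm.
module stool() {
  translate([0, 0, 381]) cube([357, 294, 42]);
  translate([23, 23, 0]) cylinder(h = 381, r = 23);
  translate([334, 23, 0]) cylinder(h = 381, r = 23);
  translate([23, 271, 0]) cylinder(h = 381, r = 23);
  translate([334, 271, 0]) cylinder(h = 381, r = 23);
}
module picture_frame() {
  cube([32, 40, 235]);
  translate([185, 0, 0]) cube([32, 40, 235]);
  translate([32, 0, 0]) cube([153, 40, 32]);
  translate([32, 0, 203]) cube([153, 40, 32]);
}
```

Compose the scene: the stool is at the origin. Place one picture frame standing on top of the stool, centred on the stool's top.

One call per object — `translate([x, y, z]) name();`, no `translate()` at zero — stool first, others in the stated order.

stool();
translate([70, 127, 423]) picture_frame();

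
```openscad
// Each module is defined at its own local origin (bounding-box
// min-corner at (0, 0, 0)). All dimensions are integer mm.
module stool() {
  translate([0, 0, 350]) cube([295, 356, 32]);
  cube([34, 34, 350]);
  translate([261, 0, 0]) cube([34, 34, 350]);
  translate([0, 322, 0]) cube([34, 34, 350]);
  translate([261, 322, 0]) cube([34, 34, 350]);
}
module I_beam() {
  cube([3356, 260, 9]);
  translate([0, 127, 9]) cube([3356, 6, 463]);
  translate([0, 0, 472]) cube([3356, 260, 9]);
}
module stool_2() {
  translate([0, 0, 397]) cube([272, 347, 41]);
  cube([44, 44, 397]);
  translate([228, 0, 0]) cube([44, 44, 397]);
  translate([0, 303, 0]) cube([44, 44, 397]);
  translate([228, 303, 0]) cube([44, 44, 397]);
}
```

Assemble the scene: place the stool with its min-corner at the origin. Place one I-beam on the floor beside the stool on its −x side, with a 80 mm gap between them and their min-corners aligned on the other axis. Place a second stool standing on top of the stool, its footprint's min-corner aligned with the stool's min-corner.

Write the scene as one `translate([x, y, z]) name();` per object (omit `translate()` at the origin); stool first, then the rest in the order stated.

stool();
translate([-3436, 0, 0]) I_beam();
translate([0, 0, 382]) stool_2();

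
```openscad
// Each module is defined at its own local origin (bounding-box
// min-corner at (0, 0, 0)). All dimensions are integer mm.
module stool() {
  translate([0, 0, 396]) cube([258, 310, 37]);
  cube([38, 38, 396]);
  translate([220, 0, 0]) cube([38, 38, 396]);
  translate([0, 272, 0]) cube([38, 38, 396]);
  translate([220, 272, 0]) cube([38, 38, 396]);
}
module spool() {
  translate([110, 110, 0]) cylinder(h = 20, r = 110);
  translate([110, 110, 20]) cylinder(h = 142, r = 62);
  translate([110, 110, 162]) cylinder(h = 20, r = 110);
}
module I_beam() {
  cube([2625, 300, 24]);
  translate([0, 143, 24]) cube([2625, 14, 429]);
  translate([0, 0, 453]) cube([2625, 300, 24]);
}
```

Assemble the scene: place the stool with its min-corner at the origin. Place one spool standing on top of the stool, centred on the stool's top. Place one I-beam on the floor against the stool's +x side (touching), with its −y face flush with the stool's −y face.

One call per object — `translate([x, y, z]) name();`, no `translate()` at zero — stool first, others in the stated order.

stool();
translate([19, 45, 433]) spool();
translate([258, 0, 0]) I_beam();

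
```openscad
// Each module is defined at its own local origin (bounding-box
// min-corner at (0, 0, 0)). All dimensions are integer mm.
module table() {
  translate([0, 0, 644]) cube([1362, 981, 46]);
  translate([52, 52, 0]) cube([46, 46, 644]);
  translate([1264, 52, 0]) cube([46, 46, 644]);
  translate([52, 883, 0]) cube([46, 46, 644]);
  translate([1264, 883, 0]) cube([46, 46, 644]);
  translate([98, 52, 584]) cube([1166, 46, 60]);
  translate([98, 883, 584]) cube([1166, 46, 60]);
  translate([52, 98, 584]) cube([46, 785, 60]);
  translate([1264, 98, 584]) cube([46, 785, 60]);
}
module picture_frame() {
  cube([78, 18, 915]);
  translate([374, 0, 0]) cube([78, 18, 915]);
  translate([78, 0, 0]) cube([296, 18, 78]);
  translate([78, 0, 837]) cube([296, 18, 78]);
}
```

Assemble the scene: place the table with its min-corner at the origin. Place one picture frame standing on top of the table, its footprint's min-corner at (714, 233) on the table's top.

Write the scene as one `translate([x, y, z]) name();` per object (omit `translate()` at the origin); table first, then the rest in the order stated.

table();
translate([714, 233, 690]) picture_frame();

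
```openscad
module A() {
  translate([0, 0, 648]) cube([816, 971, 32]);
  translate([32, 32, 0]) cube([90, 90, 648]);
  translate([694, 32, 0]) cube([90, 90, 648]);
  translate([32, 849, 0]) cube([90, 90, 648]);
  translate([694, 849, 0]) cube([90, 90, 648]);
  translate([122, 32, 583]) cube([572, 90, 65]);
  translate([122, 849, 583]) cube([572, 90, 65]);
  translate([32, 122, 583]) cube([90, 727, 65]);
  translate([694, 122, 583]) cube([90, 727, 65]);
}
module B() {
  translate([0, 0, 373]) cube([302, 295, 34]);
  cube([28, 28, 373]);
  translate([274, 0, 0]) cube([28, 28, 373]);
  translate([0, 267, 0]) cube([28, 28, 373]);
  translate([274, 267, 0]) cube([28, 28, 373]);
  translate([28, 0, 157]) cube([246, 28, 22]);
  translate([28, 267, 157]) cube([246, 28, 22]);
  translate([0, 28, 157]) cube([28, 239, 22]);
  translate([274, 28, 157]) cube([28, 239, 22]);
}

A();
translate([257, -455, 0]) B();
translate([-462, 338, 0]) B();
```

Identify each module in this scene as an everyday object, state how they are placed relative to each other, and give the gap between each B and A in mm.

A is a table. B is a stool. Two stools sit around the table at the −y, −x sides. The gap between each stool and the table is 160 mm.

Each stool's nearest face is 160 mm from the table's bounding box.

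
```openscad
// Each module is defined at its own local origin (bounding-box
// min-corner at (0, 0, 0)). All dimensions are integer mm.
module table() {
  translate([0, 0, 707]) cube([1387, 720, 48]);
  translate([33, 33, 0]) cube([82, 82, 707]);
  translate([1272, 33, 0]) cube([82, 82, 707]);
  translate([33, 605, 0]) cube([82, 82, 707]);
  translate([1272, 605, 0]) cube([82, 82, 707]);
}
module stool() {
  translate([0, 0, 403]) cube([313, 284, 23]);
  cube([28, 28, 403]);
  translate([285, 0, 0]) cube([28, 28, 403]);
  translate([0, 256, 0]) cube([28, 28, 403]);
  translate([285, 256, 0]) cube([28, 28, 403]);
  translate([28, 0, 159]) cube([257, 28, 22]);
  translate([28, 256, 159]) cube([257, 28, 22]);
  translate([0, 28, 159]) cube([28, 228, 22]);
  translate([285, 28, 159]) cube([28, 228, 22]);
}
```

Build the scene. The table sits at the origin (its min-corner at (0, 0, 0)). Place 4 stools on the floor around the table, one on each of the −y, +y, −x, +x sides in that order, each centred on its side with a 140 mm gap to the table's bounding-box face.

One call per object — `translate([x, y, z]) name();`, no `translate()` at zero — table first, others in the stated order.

table();
translate([537, -424, 0]) stool();
translate([537, 860, 0]) stool();
translate([-453, 218, 0]) stool();
translate([1527, 218, 0]) stool();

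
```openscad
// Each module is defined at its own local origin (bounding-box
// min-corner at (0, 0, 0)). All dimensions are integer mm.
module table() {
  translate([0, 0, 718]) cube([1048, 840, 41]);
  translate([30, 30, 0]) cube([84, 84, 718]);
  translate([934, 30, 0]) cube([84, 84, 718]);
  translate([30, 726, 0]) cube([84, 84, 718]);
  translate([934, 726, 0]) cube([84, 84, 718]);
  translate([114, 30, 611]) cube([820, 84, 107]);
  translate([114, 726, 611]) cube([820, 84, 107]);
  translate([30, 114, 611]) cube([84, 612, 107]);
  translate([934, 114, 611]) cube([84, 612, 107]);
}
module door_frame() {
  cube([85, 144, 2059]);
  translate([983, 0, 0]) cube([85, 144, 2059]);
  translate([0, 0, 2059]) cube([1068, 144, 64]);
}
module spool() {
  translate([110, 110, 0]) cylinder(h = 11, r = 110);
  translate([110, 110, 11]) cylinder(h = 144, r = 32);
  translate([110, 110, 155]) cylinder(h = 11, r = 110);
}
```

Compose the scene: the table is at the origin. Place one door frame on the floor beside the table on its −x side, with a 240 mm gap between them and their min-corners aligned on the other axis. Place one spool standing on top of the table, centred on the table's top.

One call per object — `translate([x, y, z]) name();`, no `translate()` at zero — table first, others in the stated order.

table();
translate([-1308, 0, 0]) door_frame();
translate([414, 310, 759]) spool();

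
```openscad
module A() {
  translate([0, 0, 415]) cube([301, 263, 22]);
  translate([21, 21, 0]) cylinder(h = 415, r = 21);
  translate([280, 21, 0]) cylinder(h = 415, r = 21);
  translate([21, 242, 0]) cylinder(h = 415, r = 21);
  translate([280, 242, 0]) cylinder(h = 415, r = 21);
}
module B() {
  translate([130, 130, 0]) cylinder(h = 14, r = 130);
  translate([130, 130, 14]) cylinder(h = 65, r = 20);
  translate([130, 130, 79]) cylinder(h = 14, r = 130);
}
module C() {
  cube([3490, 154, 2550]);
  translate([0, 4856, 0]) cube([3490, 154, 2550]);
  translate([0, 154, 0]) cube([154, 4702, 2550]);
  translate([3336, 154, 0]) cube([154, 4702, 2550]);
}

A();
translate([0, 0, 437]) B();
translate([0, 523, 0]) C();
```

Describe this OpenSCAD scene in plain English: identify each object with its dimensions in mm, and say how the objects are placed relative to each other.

A is a simple wooden stool: a rectangular seat 301 mm (x) by 263 mm (y), 22 mm thick, top face at z = 437 mm, on four round legs, each 42 mm in diameter. The legs rest on z = 0, each leg's axis is inset half a diameter from the nearest pair of seat edges (so the leg's bounding box is flush with the corner).

B is a spool: two coaxial disc flanges of radius 130 mm and thickness 14 mm, joined by a core cylinder of radius 20 mm and height 65 mm. The lower flange rests on z = 0 and the three cylinders share a vertical axis.

C is a box-shaped house frame (walls only): outside footprint 3490×5010 mm, wall height 2550 mm, wall thickness 154 mm. The two y-facing walls run the full x-width; the two x-facing walls fit between the inner faces of the y-facing walls.

The spool is on top of the stool. The house frame is on the floor beside the stool on its +y side.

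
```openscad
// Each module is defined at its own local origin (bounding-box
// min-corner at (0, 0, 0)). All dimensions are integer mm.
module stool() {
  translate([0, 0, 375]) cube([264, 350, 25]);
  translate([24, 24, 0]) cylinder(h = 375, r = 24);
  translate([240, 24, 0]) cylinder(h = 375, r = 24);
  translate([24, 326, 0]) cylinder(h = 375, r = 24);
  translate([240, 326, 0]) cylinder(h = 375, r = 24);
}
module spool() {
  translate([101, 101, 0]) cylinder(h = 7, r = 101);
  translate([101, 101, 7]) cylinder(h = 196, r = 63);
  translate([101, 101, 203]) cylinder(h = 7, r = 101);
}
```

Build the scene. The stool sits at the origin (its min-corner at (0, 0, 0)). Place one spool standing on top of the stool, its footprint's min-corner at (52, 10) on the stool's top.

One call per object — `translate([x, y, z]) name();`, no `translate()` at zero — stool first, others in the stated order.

stool();
translate([52, 10, 400]) spool();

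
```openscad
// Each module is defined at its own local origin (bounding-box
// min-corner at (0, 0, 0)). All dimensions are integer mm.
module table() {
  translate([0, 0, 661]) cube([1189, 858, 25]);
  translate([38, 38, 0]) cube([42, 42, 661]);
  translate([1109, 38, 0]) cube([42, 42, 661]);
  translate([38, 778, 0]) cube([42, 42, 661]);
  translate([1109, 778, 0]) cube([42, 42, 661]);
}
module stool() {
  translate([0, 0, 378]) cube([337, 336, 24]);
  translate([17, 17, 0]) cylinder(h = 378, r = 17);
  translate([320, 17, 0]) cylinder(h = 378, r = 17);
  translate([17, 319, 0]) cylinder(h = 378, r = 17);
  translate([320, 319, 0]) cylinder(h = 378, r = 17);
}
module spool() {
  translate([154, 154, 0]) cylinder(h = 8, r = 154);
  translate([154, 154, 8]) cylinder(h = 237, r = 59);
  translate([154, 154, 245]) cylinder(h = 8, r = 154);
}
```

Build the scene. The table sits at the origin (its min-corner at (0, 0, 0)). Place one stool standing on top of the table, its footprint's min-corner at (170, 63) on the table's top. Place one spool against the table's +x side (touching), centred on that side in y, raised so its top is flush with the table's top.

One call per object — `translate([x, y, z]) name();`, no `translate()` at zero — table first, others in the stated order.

table();
translate([170, 63, 686]) stool();
translate([1189, 275, 433]) spool();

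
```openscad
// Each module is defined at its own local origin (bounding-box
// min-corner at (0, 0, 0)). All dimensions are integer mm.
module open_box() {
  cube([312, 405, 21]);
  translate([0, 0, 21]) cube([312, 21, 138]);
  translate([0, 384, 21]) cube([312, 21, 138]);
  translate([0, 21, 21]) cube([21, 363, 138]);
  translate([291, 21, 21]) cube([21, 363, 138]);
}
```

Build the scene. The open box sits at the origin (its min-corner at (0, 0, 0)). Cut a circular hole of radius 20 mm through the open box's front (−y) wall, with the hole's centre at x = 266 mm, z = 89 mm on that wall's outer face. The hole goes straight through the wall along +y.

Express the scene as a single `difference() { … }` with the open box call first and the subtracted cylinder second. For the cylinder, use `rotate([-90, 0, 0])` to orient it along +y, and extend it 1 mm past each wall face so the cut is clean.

difference() {
  open_box();
  translate([266, -1, 89]) rotate([-90, 0, 0]) cylinder(h = 23, r = 20);
}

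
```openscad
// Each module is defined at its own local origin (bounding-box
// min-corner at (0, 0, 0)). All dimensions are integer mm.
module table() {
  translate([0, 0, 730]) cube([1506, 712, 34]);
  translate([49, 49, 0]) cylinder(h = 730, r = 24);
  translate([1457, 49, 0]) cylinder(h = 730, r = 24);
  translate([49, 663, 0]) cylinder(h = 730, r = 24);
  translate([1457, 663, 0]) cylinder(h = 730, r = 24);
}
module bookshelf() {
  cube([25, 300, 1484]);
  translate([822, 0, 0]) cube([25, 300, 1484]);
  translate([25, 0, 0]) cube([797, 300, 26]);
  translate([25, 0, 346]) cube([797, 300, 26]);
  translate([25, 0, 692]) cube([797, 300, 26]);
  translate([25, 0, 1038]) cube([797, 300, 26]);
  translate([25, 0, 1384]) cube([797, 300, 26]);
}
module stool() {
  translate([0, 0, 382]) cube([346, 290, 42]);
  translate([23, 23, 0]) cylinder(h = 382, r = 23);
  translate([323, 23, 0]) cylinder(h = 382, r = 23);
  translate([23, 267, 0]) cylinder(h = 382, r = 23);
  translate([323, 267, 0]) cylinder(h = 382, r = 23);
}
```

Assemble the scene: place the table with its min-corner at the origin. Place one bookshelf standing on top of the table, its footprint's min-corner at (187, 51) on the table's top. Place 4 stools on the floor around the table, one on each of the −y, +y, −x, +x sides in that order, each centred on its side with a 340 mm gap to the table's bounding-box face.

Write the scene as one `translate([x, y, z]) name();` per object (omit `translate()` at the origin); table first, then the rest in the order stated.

table();
translate([187, 51, 764]) bookshelf();
translate([580, -630, 0]) stool();
translate([580, 1052, 0]) stool();
translate([-686, 211, 0]) stool();
translate([1846, 211, 0]) stool();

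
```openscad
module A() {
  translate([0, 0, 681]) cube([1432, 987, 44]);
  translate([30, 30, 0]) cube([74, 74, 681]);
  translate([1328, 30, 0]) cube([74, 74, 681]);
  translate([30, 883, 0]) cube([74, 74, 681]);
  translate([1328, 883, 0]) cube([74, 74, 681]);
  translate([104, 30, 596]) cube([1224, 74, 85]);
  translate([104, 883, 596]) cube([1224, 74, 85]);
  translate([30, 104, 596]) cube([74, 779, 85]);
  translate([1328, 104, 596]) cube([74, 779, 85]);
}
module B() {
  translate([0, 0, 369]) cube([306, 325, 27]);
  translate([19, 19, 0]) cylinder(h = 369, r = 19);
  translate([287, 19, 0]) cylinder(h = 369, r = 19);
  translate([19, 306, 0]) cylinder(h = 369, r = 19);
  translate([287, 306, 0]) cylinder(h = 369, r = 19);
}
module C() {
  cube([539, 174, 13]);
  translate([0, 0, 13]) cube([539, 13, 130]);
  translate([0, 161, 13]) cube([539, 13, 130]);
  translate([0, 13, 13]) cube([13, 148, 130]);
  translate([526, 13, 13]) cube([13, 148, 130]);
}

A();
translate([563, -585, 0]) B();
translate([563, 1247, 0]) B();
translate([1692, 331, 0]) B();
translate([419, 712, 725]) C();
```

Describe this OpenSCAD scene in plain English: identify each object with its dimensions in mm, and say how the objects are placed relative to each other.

A is a table: top 1432 mm (x) × 987 mm (y), 44 mm thick, upper face at z = 725 mm, on four 74×74 mm square legs, each inset 30 mm from the nearest pair of top edges, running from z = 0 to the bottom of the top. Four apron rails, 74 mm thick and 85 mm tall, run between adjacent legs with their top edges flush with the underside of the top and their outer faces flush with the legs' outer faces.

B is a simple wooden stool: a rectangular seat 306 mm (x) by 325 mm (y), 27 mm thick, top face at z = 396 mm, on four round legs, each 38 mm in diameter. The legs rest on z = 0, each leg's axis is inset half a diameter from the nearest pair of seat edges (so the leg's bounding box is flush with the corner).

C is an open-topped rectangular box: outside dimensions 539×174×143 mm, with a uniform wall and base thickness of 13 mm. The base is a full 539×174 slab on the floor; four walls sit on top of the base. The front and back walls (the −y and +y sides) span the full width; the two side walls fit between them.

Three stools sit around the table at the −y, +y, +x sides. The open box is on top of the table.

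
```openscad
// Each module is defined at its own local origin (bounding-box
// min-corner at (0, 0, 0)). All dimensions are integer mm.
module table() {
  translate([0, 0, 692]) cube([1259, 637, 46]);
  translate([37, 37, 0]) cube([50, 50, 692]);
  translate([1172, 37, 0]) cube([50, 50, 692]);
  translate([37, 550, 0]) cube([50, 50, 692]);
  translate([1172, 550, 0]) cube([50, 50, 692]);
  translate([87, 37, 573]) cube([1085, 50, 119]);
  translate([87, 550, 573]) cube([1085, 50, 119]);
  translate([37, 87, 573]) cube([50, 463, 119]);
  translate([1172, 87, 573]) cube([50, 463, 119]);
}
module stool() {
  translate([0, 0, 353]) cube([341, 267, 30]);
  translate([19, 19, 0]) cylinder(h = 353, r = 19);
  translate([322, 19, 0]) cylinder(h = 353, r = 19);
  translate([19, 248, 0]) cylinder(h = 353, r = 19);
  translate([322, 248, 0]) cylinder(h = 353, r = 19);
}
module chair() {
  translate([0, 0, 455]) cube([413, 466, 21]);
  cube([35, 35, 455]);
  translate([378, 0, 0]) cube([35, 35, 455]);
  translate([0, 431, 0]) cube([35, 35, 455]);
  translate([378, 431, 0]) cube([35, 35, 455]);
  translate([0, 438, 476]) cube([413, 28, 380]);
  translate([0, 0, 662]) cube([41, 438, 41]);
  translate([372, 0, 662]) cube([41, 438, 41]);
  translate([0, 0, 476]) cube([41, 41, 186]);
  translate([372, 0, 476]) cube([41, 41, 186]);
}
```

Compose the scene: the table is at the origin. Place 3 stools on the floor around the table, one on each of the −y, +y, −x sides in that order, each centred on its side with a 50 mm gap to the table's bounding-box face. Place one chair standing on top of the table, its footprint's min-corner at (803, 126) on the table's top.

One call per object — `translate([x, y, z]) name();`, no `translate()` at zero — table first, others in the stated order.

table();
translate([459, -317, 0]) stool();
translate([459, 687, 0]) stool();
translate([-391, 185, 0]) stool();
translate([803, 126, 738]) chair();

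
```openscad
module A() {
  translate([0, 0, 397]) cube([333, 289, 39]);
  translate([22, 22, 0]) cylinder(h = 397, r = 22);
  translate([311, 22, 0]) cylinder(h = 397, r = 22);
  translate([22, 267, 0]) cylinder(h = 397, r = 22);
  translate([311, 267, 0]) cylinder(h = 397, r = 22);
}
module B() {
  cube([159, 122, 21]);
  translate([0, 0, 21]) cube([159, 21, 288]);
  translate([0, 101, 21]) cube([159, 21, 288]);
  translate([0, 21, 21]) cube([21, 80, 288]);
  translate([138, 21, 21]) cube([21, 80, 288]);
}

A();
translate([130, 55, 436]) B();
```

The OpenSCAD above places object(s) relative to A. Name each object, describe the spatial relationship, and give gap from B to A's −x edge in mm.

A is a stool. B is an open box. The open box is on top of the stool. The gap from the open box to the stool's −x edge is 130 mm.

The open box's min-x is at 130; the stool's min-x is 0; gap = 130 mm.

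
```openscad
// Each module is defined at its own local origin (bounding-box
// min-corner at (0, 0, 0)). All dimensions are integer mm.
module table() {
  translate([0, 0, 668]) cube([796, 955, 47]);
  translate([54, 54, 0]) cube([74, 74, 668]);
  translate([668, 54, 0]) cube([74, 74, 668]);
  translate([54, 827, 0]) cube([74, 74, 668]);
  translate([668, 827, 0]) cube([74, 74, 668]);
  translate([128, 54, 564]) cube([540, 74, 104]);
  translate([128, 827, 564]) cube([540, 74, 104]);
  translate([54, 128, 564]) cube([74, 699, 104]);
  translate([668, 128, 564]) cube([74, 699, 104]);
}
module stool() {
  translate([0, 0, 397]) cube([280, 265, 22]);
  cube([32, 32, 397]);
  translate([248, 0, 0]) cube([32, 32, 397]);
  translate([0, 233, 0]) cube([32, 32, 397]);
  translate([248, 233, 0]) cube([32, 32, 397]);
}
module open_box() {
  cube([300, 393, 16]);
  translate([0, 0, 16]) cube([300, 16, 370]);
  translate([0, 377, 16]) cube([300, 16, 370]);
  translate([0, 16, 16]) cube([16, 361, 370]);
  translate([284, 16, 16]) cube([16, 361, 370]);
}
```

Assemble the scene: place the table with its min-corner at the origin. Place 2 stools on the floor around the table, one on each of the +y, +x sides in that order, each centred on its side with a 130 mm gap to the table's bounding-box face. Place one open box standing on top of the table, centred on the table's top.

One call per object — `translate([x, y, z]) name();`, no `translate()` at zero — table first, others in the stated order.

table();
translate([258, 1085, 0]) stool();
translate([926, 345, 0]) stool();
translate([248, 281, 715]) open_box();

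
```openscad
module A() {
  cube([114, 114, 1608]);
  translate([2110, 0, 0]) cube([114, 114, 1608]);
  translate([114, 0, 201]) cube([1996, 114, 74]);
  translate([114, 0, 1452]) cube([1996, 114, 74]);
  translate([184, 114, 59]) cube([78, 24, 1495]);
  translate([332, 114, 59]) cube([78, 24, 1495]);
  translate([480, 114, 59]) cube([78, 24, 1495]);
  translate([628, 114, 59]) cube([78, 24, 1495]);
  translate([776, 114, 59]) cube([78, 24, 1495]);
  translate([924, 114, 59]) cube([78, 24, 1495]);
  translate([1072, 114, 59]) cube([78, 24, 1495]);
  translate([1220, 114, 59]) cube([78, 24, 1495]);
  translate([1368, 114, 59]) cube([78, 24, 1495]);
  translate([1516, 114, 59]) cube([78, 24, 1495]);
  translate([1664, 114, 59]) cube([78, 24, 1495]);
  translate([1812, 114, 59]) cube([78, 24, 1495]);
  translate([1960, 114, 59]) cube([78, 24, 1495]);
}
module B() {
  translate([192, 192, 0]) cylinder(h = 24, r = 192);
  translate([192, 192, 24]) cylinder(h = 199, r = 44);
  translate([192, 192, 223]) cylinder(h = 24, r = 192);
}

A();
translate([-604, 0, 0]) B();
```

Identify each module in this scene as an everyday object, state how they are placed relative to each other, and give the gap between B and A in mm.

The spool's nearest face is 220 mm from the fence section's −x face.

A is a fence section. B is a spool. The spool is on the floor beside the fence section on its −x side. The gap between the spool and the fence section is 220 mm.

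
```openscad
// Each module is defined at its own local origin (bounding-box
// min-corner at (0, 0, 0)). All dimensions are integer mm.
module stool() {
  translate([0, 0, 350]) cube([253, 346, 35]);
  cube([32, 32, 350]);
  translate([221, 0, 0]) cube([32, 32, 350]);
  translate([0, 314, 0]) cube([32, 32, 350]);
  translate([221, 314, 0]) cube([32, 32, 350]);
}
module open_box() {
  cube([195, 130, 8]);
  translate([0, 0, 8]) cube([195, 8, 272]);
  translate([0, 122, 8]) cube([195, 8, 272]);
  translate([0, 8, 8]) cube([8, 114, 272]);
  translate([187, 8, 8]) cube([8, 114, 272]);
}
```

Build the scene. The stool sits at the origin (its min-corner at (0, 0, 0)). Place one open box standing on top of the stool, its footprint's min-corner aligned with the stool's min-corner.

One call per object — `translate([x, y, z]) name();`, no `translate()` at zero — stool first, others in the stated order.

stool();
translate([0, 0, 385]) open_box();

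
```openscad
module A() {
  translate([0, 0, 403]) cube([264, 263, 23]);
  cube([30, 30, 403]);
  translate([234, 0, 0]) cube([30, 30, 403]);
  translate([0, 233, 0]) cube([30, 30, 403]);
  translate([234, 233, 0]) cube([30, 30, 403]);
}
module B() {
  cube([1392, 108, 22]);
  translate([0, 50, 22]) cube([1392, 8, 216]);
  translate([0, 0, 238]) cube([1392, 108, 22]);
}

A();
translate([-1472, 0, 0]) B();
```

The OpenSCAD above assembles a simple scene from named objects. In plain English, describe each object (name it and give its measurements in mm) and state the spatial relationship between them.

A is a four-legged stool. The seat is a 264×263×23 mm slab whose top surface is at z = 426 mm; four square legs, each 30×30 mm in cross-section, run from the floor (z = 0) to the underside of the seat, each flush with a corner of the seat.

B is an I-beam lying along x, 1392 mm long. Overall section height 260 mm. Two flanges 108 mm wide (y) and 22 mm thick, one on the floor and one at the top; a web 8 mm thick runs between them, centred on the flange width.

The I-beam is on the floor beside the stool on its −x side.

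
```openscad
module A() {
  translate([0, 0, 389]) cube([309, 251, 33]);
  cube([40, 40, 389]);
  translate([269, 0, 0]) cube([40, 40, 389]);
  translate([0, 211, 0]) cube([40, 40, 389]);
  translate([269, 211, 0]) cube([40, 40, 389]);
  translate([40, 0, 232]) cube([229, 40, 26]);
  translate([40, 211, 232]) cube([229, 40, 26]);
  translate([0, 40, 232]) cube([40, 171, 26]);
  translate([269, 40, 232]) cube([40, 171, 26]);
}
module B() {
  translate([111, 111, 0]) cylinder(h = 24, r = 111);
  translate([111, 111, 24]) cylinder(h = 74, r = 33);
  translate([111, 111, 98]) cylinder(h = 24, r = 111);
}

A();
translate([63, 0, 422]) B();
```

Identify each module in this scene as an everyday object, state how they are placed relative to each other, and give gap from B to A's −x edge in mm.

The spool's min-x is at 63; the stool's min-x is 0; gap = 63 mm.

A is a stool. B is a spool. The spool is on top of the stool. The gap from the spool to the stool's −x edge is 63 mm.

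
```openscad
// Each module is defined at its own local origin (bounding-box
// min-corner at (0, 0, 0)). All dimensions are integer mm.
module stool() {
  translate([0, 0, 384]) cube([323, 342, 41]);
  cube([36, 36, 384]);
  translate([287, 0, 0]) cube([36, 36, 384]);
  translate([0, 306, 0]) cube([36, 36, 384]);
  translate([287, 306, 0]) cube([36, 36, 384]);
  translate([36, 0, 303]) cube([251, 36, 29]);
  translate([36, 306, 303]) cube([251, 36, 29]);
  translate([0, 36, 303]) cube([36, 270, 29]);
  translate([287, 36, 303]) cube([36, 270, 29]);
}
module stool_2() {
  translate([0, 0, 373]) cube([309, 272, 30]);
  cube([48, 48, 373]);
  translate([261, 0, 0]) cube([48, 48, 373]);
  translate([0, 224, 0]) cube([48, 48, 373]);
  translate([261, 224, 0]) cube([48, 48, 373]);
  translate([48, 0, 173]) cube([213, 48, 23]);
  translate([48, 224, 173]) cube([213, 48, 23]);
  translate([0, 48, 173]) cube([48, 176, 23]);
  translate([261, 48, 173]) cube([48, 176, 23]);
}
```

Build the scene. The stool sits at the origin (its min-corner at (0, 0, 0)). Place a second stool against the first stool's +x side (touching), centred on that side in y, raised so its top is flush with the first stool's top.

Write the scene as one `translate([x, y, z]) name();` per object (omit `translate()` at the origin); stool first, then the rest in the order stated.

stool();
translate([323, 35, 22]) stool_2();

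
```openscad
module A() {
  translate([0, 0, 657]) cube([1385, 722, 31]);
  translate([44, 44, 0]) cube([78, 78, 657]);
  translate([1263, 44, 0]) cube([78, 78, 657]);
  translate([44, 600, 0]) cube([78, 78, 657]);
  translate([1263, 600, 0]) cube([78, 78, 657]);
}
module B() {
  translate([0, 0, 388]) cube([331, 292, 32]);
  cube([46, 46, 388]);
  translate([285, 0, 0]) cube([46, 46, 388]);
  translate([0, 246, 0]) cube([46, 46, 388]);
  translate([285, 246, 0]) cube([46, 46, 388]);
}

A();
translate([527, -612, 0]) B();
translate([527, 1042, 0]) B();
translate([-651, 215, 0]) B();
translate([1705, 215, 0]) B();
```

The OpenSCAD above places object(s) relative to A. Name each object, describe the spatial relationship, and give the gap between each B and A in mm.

Each stool's nearest face is 320 mm from the table's bounding box.

A is a table. B is a stool. Four stools sit around the table at the −y, +y, −x, +x sides. The gap between each stool and the table is 320 mm.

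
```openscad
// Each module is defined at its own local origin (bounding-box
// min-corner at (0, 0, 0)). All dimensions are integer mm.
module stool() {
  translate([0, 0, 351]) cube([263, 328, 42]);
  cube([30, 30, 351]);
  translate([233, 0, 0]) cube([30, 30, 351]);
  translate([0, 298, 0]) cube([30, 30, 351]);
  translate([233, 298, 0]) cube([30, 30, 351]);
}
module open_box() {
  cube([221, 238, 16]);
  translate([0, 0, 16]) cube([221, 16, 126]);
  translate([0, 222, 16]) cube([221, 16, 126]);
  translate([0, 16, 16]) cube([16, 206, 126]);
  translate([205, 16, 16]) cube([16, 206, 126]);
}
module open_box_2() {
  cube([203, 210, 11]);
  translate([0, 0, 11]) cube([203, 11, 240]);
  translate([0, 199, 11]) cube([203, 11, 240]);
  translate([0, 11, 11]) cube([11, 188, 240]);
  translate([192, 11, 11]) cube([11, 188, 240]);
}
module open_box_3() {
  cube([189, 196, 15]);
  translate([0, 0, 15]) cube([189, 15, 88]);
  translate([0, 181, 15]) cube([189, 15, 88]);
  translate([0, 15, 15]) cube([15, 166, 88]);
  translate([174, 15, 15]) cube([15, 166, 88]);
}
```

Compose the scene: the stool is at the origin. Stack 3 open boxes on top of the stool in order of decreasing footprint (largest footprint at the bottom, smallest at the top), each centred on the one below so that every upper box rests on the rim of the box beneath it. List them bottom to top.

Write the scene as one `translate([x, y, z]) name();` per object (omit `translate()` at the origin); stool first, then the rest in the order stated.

stool();
translate([21, 45, 393]) open_box();
translate([30, 59, 535]) open_box_2();
translate([37, 66, 786]) open_box_3();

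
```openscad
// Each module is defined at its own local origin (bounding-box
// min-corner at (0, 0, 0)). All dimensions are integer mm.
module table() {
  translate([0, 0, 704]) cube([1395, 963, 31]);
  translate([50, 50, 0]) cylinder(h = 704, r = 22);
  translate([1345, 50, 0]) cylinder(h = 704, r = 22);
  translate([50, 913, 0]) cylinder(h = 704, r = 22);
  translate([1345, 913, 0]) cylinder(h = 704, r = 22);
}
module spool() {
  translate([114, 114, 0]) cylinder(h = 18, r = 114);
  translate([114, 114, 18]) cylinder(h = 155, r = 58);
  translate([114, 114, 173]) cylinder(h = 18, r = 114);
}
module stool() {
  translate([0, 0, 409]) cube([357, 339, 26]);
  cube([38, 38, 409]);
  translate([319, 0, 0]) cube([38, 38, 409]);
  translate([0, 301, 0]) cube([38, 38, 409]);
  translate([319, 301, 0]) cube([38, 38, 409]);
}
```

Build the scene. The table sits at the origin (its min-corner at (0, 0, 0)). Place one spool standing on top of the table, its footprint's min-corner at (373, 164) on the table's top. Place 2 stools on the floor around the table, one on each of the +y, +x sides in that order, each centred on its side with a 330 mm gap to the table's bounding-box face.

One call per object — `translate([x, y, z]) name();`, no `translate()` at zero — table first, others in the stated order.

table();
translate([373, 164, 735]) spool();
translate([519, 1293, 0]) stool();
translate([1725, 312, 0]) stool();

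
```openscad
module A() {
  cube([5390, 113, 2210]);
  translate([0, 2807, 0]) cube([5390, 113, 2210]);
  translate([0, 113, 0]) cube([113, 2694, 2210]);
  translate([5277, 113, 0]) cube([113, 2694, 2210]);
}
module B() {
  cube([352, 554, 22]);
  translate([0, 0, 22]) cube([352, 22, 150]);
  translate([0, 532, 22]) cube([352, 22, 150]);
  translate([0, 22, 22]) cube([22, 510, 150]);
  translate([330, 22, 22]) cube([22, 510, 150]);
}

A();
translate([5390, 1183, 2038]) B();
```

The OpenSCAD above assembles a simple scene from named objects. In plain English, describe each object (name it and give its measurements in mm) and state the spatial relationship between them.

A is a box-shaped house frame (walls only): outside footprint 5390×2920 mm, wall height 2210 mm, wall thickness 113 mm. The two y-facing walls run the full x-width; the two x-facing walls fit between the inner faces of the y-facing walls.

B is an open-topped rectangular box: outside dimensions 352×554×172 mm, with a uniform wall and base thickness of 22 mm. The base is a full 352×554 slab on the floor; four walls sit on top of the base. The front and back walls (the −y and +y sides) span the full width; the two side walls fit between them.

The open box is beside the house frame with their tops flush at z = 2210.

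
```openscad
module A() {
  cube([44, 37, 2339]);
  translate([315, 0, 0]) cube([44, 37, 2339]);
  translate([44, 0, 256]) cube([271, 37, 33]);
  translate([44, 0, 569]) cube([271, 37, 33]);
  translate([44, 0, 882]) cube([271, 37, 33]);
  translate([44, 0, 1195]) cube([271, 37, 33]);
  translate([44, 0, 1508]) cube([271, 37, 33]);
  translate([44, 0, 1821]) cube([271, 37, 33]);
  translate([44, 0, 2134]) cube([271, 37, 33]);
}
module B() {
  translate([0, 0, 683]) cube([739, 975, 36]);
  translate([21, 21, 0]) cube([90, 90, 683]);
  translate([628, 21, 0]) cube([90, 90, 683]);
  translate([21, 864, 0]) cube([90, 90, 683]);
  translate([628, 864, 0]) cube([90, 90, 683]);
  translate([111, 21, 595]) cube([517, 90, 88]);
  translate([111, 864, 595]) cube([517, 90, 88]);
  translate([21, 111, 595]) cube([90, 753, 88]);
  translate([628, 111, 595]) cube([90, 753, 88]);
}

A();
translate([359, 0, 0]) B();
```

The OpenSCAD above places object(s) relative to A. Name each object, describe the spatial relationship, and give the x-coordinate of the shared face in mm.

A is a ladder. B is a table. The table is against the ladder's +x side, with their −y faces flush. The x-coordinate of the shared face is 359 mm.

The ladder's +x face and the table's −x face are both at x = 359 mm.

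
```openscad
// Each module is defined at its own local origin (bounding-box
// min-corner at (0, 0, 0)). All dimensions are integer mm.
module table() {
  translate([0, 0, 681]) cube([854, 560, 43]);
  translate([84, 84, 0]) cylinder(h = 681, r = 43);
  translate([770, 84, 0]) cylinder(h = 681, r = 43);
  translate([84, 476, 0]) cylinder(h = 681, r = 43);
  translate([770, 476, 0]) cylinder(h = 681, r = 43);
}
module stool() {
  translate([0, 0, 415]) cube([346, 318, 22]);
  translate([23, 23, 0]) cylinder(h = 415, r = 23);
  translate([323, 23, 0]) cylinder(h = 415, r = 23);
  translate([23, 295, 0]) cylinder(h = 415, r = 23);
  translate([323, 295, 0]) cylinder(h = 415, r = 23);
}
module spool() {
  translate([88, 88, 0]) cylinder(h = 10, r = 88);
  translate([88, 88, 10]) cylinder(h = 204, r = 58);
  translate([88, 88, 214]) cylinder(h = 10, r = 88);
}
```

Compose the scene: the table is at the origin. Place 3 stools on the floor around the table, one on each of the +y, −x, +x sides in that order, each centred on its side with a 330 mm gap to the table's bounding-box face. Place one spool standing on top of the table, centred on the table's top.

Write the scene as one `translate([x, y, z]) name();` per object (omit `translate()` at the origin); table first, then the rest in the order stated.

table();
translate([254, 890, 0]) stool();
translate([-676, 121, 0]) stool();
translate([1184, 121, 0]) stool();
translate([339, 192, 724]) spool();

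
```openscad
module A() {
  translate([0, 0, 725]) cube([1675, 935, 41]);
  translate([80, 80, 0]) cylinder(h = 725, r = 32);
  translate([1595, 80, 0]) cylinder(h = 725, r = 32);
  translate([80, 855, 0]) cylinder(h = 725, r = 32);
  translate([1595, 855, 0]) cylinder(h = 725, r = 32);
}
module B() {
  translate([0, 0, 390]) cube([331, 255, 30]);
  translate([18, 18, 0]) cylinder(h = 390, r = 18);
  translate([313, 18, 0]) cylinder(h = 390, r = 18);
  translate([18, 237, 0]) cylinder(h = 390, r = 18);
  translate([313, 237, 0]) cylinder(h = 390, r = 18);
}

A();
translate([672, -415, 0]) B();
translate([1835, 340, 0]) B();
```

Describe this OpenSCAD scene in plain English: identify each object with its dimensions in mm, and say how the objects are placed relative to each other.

A is a table: top 1675 mm (x) × 935 mm (y), 41 mm thick, upper face at z = 766 mm, on four round legs of 64 mm diameter, each leg's bounding box inset 48 mm from the nearest pair of top edges, running from z = 0 to the bottom of the top.

B is a simple wooden stool: a rectangular seat 331 mm (x) by 255 mm (y), 30 mm thick, top face at z = 420 mm, on four round legs, each 36 mm in diameter. The legs rest on z = 0, each leg's axis is inset half a diameter from the nearest pair of seat edges (so the leg's bounding box is flush with the corner).

Two stools sit around the table at the −y, +x sides.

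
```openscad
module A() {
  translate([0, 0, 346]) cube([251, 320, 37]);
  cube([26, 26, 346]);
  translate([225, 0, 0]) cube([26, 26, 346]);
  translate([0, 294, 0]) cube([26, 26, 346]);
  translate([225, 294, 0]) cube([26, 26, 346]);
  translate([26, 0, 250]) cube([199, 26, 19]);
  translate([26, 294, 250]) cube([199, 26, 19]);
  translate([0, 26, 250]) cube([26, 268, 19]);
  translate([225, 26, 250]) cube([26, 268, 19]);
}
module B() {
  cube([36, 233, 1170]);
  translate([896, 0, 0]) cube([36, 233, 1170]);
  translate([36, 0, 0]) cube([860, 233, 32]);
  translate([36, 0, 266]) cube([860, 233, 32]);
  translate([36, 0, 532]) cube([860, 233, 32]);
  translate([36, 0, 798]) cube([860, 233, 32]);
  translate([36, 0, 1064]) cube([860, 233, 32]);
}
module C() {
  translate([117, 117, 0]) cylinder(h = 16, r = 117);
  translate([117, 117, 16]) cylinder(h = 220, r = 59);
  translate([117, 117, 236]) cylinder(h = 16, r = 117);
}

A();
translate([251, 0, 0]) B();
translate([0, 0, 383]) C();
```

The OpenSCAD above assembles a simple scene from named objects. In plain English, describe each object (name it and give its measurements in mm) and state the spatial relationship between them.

A is a simple wooden stool: a rectangular seat 251 mm (x) by 320 mm (y), 37 mm thick, top face at z = 383 mm, on four square legs, each 26×26 mm in cross-section. The legs rest on z = 0, each flush with a corner of the seat. Four stretchers, 26 mm wide and 19 mm tall, connect adjacent legs with their undersides at z = 250 mm, each running between the inner faces of the legs it joins and aligned with the legs' outer faces on the other axis.

B is an open bookshelf. Two side panels, each 36 mm thick, 233 mm deep and 1170 mm tall, stand 932 mm apart (outside-to-outside). Between them sit 5 shelves, each 32 mm thick and 233 mm deep, spanning the full gap between the sides. The bottom shelf rests on the floor (its underside at z = 0) and the clear gap between one shelf's top and the next shelf's underside is 234 mm.

C is a spool: two coaxial disc flanges of radius 117 mm and thickness 16 mm, joined by a core cylinder of radius 59 mm and height 220 mm. The lower flange rests on z = 0 and the three cylinders share a vertical axis.

The bookshelf is against the stool's +x side, with their −y faces flush. The spool is on top of the stool.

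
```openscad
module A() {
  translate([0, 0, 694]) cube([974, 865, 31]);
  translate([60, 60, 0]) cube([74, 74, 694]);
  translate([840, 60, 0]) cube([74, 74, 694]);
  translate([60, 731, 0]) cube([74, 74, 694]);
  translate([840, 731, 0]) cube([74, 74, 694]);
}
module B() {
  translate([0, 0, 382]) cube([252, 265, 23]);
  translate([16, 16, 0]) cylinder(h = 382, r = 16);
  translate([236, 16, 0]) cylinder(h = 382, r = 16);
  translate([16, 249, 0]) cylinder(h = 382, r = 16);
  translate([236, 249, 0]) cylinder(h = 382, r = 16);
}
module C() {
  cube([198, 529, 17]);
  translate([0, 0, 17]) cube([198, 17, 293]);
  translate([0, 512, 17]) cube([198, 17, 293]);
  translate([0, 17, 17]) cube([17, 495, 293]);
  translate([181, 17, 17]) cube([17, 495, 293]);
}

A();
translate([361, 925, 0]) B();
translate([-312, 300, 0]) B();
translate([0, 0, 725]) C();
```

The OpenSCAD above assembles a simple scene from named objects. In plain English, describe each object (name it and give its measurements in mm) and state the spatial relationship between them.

A is a table: top 974 mm (x) × 865 mm (y), 31 mm thick, upper face at z = 725 mm, on four 74×74 mm square legs, each inset 60 mm from the nearest pair of top edges, running from z = 0 to the bottom of the top.

B is a four-legged stool. The seat is 252×265 mm, 23 mm thick, top at z = 405 mm. It stands on four round legs, each 32 mm in diameter, from z = 0 to the seat underside, each leg's axis is inset half a diameter from the nearest pair of seat edges (so the leg's bounding box is flush with the corner).

C is an open storage box with external size 198×529×310 mm and wall thickness 17 mm (the base is also 17 mm thick). The base covers the whole footprint; the four walls stand on the base, with the y-facing walls full-width and the x-facing walls fitting between their inner faces.

Two stools sit around the table at the +y, −x sides. The open box is on top of the table.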